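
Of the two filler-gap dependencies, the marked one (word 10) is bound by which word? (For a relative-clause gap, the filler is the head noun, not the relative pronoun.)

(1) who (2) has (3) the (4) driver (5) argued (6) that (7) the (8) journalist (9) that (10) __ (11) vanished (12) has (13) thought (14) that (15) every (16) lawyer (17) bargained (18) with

The marked gap is inside the relative clause, the subject of "vanished".
Its filler is the head noun "journalist" (via "that"), at word 8.
(The other dependency links word 1 to a gap after word 18.)

8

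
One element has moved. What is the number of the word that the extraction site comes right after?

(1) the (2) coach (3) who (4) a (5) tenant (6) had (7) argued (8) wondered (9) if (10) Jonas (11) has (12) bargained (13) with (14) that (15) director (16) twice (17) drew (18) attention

7

The displaced element is "the coach" (word 2).
It is linked across 1 clause boundary (Ø).
It functions as the subject of "wondered", so the gap sits immediately after word 7 ("argued").
Base order: A tenant had argued that the coach wondered if Jonas has bargained with that director twice.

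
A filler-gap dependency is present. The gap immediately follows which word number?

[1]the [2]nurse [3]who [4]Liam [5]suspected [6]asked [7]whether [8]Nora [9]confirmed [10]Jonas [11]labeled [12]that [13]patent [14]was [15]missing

5

The displaced element is "the nurse" (word 2).
It is linked across 1 clause boundary (Ø).
It functions as the subject of "asked", so the gap sits immediately after word 5 ("suspected").
Base order: Liam suspected that the nurse asked whether Nora confirmed Jonas labeled that patent.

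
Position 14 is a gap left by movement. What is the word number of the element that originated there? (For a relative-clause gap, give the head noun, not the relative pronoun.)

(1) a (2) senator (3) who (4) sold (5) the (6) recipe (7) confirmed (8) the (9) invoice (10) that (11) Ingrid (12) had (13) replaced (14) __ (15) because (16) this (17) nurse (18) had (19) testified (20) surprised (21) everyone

The gap at 14 is the object of "replaced", inside a relative clause.
The relative pronoun is "that" (word 10); it is bound by the head noun immediately before it.
Its filler is the head noun "invoice", at word 9.

9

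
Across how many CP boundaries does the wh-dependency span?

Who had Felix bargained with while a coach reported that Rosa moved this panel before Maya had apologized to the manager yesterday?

"who" originates inside the matrix clause — no clause boundary is crossed.

0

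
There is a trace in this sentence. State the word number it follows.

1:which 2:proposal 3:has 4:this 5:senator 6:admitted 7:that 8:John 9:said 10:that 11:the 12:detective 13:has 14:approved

The displaced element is "which proposal" (word 2).
It is linked across 2 clause boundaries (that → that).
It functions as the direct object of "approved", so the gap sits immediately after word 14 ("approved").
Base order: This senator has admitted that John said that the detective has approved which proposal.

14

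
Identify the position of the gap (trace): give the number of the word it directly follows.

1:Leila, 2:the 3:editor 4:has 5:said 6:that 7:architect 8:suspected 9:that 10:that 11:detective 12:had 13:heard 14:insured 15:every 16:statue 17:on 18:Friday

13

The displaced element is "Leila" (word 1).
It is linked across 3 clause boundaries (Ø → that → Ø).
It functions as the subject of "insured", so the gap sits immediately after word 13 ("heard").
Base order: The editor has said that architect suspected that that detective had heard that Leila insured every statue on Friday.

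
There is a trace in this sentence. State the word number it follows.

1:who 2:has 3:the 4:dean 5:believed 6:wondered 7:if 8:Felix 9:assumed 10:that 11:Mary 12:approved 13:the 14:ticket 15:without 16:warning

5

The displaced element is "who" (word 1).
It is linked across 1 clause boundary (Ø).
It functions as the subject of "wondered", so the gap sits immediately after word 5 ("believed").
Base order: The dean has believed that who wondered if Felix assumed that Mary approved the ticket without warning.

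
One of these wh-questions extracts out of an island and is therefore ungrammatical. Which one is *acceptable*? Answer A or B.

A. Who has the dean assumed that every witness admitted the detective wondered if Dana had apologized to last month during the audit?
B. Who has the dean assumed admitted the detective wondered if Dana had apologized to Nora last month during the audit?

B

In A, the wh-phrase is extracted from inside a wh-island (introduced by "if"), which blocks movement.
In B, the extraction path crosses only that-complement boundaries, which are transparent.
So B is grammatical.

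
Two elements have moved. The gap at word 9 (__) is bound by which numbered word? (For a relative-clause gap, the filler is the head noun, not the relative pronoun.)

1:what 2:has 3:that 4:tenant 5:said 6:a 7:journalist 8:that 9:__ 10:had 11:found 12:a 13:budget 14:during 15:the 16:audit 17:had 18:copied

7

The marked gap is inside the relative clause, the subject of "found".
Its filler is the head noun "journalist" (via "that"), at word 7.
(The other dependency links word 1 to a gap after word 18.)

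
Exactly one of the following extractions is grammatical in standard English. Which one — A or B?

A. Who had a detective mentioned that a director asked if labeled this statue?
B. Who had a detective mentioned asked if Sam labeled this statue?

B

In A, the wh-phrase is extracted from inside a wh-island (introduced by "if"), which blocks movement.
In B, the extraction path crosses only that-complement boundaries, which are transparent.
So B is grammatical.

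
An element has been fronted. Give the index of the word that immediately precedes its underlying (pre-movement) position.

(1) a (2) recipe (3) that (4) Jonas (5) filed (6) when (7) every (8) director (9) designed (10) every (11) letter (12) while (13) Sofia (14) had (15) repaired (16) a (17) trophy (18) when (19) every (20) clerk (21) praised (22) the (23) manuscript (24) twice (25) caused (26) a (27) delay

5

The displaced element is "a recipe" (word 2).
It functions as the direct object of "filed", so the gap sits immediately after word 5 ("filed").
Base order: Jonas filed a recipe when every director designed every letter while Sofia had repaired a trophy when every clerk praised the manuscript twice.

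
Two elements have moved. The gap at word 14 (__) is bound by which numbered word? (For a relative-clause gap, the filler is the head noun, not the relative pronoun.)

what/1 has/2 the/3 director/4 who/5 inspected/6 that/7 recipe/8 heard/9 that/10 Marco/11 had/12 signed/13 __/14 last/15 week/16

The marked gap is the direct object of "signed".
Its filler is the fronted wh-phrase "what", at word 1.
(The other dependency links word 4 to a gap after word 5.)

1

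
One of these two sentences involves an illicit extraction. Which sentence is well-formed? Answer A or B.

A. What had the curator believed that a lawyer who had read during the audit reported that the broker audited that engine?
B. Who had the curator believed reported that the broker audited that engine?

In A, the wh-phrase is extracted from inside a complex-NP island (relative clause) (introduced by "who"), which blocks movement.
In B, the extraction path crosses only that-complement boundaries, which are transparent.
So B is grammatical.

B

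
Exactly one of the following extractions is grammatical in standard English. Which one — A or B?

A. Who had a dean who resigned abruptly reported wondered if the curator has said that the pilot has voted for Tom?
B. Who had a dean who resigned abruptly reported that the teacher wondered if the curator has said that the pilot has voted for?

A

In B, the wh-phrase is extracted from inside a wh-island (introduced by "if"), which blocks movement.
In A, the extraction path crosses only that-complement boundaries, which are transparent.
So A is grammatical.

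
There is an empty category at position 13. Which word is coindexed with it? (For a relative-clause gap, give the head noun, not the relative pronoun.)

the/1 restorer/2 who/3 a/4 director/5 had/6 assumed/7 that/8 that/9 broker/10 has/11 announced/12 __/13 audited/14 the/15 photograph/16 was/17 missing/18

The gap at 13 is the subject of "audited", inside a relative clause.
The relative pronoun is "who" (word 3); it is bound by the head noun immediately before it.
Its filler is the head noun "restorer", at word 2.

2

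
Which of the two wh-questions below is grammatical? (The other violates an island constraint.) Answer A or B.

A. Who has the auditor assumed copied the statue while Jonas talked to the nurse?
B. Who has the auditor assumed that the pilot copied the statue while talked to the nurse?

In B, the wh-phrase is extracted from inside an adjunct island (introduced by "while"), which blocks movement.
In A, the extraction path crosses only that-complement boundaries, which are transparent.
So A is grammatical.

A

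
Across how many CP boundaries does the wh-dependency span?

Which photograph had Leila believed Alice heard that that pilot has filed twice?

2

"which photograph" is extracted from the object of "filed".
Boundaries crossed, outermost first: [Ø], [that] — 2 in total.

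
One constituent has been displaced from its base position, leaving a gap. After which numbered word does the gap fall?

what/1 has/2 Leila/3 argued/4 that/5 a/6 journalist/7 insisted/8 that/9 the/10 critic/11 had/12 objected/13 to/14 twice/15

The displaced element is "what" (word 1).
It is linked across 2 clause boundaries (that → that).
It functions as the object of the preposition "to" of "objected", so the gap sits immediately after word 14 ("to").
Base order: Leila has argued that a journalist insisted that the critic had objected to what twice.

14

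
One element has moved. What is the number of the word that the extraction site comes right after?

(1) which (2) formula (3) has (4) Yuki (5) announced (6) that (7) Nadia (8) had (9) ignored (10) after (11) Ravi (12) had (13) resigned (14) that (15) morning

The displaced element is "which formula" (word 2).
It is linked across 1 clause boundary (that).
It functions as the direct object of "ignored", so the gap sits immediately after word 9 ("ignored").
Base order: Yuki has announced that Nadia had ignored which formula after Ravi had resigned that morning.

9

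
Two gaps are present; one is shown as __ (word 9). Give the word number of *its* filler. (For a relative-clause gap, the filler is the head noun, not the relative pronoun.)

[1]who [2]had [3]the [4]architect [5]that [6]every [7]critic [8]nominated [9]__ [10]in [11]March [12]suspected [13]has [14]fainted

The marked gap is inside the relative clause, the direct object of "nominated".
Its filler is the head noun "architect" (via "that"), at word 4.
(The other dependency links word 1 to a gap after word 12.)

4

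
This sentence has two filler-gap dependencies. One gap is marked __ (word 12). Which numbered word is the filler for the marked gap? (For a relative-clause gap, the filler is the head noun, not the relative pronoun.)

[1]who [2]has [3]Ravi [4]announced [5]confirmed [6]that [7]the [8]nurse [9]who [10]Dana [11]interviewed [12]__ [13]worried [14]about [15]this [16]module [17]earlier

8

The marked gap is inside the relative clause, the direct object of "interviewed".
Its filler is the head noun "nurse" (via "who"), at word 8.
(The other dependency links word 1 to a gap after word 4.)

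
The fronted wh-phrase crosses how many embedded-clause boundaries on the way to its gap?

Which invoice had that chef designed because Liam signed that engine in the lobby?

"which invoice" originates inside the matrix clause — no clause boundary is crossed.

0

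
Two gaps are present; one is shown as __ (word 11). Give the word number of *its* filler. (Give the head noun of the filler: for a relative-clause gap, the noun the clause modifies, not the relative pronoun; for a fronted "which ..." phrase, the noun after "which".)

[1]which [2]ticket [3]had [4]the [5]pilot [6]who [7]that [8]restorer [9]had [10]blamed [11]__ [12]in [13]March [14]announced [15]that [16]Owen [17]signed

5

The marked gap is inside the relative clause, the direct object of "blamed".
Its filler is the head noun "pilot" (via "who"), at word 5.
(The other dependency links word 2 to a gap after word 17.)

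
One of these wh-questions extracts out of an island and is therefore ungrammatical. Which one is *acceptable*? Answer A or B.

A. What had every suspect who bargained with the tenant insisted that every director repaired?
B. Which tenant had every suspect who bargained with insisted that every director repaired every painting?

A

In B, the wh-phrase is extracted from inside a complex-NP island (relative clause) (introduced by "who"), which blocks movement.
In A, the extraction path crosses only that-complement boundaries, which are transparent.
So A is grammatical.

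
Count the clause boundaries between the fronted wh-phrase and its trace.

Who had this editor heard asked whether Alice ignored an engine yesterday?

1

"who" is extracted from the subject of "asked".
Boundaries crossed, outermost first: [Ø] — 1 in total.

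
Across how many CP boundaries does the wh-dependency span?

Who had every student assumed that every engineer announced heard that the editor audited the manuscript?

2

"who" is extracted from the subject of "heard".
Boundaries crossed, outermost first: [that], [Ø] — 2 in total.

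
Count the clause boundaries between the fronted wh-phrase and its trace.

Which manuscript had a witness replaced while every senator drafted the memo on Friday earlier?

0

"which manuscript" originates inside the matrix clause — no clause boundary is crossed.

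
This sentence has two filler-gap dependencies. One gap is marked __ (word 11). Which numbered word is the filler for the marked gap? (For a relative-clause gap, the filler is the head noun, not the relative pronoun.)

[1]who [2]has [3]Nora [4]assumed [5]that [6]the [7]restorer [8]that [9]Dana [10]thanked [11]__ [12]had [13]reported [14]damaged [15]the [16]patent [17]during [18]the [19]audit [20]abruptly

7

The marked gap is inside the relative clause, the direct object of "thanked".
Its filler is the head noun "restorer" (via "that"), at word 7.
(The other dependency links word 1 to a gap after word 13.)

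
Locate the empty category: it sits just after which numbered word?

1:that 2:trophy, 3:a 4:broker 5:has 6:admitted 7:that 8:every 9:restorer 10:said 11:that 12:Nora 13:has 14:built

The displaced element is "that trophy" (word 2).
It is linked across 2 clause boundaries (that → that).
It functions as the direct object of "built", so the gap sits immediately after word 14 ("built").
Base order: A broker has admitted that every restorer said that Nora has built that trophy.

14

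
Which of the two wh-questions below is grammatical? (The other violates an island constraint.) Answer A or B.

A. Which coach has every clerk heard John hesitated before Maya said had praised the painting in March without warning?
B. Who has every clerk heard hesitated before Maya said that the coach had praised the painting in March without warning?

In A, the wh-phrase is extracted from inside an adjunct island (introduced by "before"), which blocks movement.
In B, the extraction path crosses only that-complement boundaries, which are transparent.
So B is grammatical.

B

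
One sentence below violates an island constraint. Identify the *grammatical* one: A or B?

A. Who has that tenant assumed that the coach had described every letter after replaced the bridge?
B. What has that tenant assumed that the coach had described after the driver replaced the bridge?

B

In A, the wh-phrase is extracted from inside an adjunct island (introduced by "after"), which blocks movement.
In B, the extraction path crosses only that-complement boundaries, which are transparent.
So B is grammatical.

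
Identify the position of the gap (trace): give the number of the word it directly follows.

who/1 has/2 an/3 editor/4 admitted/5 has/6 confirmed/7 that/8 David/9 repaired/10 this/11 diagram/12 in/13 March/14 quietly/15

5

The displaced element is "who" (word 1).
It is linked across 1 clause boundary (Ø).
It functions as the subject of "confirmed", so the gap sits immediately after word 5 ("admitted").
Base order: An editor has admitted that who has confirmed that David repaired this diagram in March quietly.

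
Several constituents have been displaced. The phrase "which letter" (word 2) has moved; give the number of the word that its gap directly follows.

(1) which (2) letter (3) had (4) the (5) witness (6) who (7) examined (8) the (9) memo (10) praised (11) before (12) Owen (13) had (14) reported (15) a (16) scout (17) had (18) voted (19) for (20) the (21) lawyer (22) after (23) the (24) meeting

10

The displaced element is "which letter" (word 2).
It functions as the direct object of "praised", so the gap sits immediately after word 10 ("praised").
Base order: The witness who examined the memo had praised which letter before Owen had reported a scout had voted for the lawyer after the meeting.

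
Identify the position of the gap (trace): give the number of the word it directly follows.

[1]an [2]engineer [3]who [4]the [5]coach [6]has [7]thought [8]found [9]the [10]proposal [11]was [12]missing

7

The displaced element is "an engineer" (word 2).
It is linked across 1 clause boundary (Ø).
It functions as the subject of "found", so the gap sits immediately after word 7 ("thought").
Base order: The coach has thought that an engineer found the proposal.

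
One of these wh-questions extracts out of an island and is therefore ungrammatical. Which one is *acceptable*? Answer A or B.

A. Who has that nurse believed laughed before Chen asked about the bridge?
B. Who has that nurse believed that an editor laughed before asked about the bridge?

A

In B, the wh-phrase is extracted from inside an adjunct island (introduced by "before"), which blocks movement.
In A, the extraction path crosses only that-complement boundaries, which are transparent.
So A is grammatical.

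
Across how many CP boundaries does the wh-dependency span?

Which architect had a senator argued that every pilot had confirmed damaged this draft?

2

"which architect" is extracted from the subject of "damaged".
Boundaries crossed, outermost first: [that], [Ø] — 2 in total.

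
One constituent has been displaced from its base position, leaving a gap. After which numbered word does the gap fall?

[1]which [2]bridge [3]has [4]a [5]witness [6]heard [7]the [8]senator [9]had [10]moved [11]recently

10

The displaced element is "which bridge" (word 2).
It is linked across 1 clause boundary (Ø).
It functions as the direct object of "moved", so the gap sits immediately after word 10 ("moved").
Base order: A witness has heard the senator had moved which bridge recently.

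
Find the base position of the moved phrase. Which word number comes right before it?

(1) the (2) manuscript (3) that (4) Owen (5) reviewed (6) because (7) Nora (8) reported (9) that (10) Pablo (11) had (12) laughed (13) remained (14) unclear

5

The displaced element is "the manuscript" (word 2).
It functions as the direct object of "reviewed", so the gap sits immediately after word 5 ("reviewed").
Base order: Owen reviewed the manuscript because Nora reported that Pablo had laughed.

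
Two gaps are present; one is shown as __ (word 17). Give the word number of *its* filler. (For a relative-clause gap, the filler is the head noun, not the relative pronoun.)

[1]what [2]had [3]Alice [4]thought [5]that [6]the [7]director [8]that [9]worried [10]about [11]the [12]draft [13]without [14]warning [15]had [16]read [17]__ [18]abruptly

1

The marked gap is the direct object of "read".
Its filler is the fronted wh-phrase "what", at word 1.
(The other dependency links word 7 to a gap after word 8.)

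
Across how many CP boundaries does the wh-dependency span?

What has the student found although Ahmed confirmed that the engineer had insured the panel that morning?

0

"what" originates inside the matrix clause — no clause boundary is crossed.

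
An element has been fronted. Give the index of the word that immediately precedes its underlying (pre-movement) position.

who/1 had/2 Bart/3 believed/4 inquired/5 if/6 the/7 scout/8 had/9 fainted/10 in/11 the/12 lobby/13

4

The displaced element is "who" (word 1).
It is linked across 1 clause boundary (Ø).
It functions as the subject of "inquired", so the gap sits immediately after word 4 ("believed").
Base order: Bart had believed that who inquired if the scout had fainted in the lobby.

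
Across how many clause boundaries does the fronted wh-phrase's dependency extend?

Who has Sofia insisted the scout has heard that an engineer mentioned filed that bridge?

"who" is extracted from the subject of "filed".
Boundaries crossed, outermost first: [Ø], [that], [Ø] — 3 in total.

3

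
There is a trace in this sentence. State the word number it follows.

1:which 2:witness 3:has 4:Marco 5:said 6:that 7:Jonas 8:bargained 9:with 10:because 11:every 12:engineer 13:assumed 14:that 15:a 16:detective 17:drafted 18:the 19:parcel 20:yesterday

9

The displaced element is "which witness" (word 2).
It is linked across 1 clause boundary (that).
It functions as the object of the preposition "with" of "bargained", so the gap sits immediately after word 9 ("with").
Base order: Marco has said that Jonas bargained with which witness because every engineer assumed that a detective drafted the parcel yesterday.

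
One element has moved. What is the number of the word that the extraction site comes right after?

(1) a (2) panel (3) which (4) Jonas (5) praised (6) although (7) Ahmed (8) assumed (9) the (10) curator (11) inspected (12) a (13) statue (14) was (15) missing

5

The displaced element is "a panel" (word 2).
It functions as the direct object of "praised", so the gap sits immediately after word 5 ("praised").
Base order: Jonas praised a panel although Ahmed assumed the curator inspected a statue.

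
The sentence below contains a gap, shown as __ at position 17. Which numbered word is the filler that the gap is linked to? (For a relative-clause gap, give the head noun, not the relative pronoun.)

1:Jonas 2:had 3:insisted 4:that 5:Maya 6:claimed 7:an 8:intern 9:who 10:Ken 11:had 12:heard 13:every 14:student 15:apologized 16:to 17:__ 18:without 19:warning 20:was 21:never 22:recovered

The gap at 17 is the prepositional object of "apologized", inside a relative clause.
The relative pronoun is "who" (word 9); it is bound by the head noun immediately before it.
Its filler is the head noun "intern", at word 8.

8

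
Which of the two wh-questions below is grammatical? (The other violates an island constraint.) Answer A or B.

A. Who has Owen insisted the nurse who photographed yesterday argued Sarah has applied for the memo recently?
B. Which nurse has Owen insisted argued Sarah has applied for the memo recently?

In A, the wh-phrase is extracted from inside a complex-NP island (relative clause) (introduced by "who"), which blocks movement.
In B, the extraction path crosses only that-complement boundaries, which are transparent.
So B is grammatical.

B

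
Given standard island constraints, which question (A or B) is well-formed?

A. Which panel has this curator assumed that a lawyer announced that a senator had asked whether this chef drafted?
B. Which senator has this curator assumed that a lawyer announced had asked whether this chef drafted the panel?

B

In A, the wh-phrase is extracted from inside a wh-island (introduced by "whether"), which blocks movement.
In B, the extraction path crosses only that-complement boundaries, which are transparent.
So B is grammatical.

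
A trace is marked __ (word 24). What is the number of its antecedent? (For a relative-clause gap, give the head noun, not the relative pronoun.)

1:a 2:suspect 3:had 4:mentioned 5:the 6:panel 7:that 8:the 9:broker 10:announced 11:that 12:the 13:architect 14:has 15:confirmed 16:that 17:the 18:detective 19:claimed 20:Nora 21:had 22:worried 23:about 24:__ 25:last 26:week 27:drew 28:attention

6

The gap at 24 is the prepositional object of "worried", inside a relative clause.
The relative pronoun is "that" (word 7); it is bound by the head noun immediately before it.
Its filler is the head noun "panel", at word 6.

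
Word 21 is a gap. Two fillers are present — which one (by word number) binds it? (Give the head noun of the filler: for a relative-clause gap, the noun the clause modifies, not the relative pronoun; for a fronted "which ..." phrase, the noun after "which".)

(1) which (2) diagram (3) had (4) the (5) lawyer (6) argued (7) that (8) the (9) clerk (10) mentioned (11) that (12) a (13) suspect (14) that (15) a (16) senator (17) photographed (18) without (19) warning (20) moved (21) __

The marked gap is the direct object of "moved".
Its filler is the fronted wh-phrase "which diagram", at word 2.
(The other dependency links word 13 to a gap after word 17.)

2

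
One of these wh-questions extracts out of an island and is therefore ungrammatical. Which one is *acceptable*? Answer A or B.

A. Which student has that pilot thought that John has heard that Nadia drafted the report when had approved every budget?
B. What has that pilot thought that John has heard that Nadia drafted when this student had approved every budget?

B

In A, the wh-phrase is extracted from inside an adjunct island (introduced by "when"), which blocks movement.
In B, the extraction path crosses only that-complement boundaries, which are transparent.
So B is grammatical.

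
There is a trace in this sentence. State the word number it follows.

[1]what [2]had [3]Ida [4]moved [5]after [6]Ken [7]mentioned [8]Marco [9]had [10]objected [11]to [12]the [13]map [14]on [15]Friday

4

The displaced element is "what" (word 1).
It functions as the direct object of "moved", so the gap sits immediately after word 4 ("moved").
Base order: Ida had moved what after Ken mentioned Marco had objected to the map on Friday.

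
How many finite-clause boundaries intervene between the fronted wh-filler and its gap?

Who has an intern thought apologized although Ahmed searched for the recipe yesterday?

"who" is extracted from the subject of "apologized".
Boundaries crossed, outermost first: [Ø] — 1 in total.

1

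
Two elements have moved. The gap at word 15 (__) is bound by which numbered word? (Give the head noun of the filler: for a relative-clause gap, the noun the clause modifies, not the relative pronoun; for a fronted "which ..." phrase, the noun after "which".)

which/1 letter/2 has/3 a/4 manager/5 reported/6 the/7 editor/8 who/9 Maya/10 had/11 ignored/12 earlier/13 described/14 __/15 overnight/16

The marked gap is the direct object of "described".
Its filler is the fronted wh-phrase "which letter", at word 2.
(The other dependency links word 8 to a gap after word 12.)

2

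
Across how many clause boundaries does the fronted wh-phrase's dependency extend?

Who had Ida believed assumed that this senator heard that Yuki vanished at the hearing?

"who" is extracted from the subject of "assumed".
Boundaries crossed, outermost first: [Ø] — 1 in total.

1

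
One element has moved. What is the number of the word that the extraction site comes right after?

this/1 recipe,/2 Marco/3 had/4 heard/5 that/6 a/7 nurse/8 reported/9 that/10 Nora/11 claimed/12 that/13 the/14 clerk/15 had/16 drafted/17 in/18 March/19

The displaced element is "this recipe" (word 2).
It is linked across 3 clause boundaries (that → that → that).
It functions as the direct object of "drafted", so the gap sits immediately after word 17 ("drafted").
Base order: Marco had heard that a nurse reported that Nora claimed that the clerk had drafted this recipe in March.

17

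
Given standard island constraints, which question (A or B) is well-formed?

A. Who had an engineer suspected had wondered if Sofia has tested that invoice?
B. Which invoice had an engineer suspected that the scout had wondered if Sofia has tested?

A

In B, the wh-phrase is extracted from inside a wh-island (introduced by "if"), which blocks movement.
In A, the extraction path crosses only that-complement boundaries, which are transparent.
So A is grammatical.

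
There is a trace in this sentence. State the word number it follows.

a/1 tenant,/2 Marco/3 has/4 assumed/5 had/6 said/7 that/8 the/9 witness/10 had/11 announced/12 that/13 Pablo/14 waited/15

The displaced element is "a tenant" (word 2).
It is linked across 1 clause boundary (Ø).
It functions as the subject of "said", so the gap sits immediately after word 5 ("assumed").
Base order: Marco has assumed a tenant had said that the witness had announced that Pablo waited.

5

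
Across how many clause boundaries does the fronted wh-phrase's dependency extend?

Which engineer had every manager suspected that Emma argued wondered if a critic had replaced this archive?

"which engineer" is extracted from the subject of "wondered".
Boundaries crossed, outermost first: [that], [Ø] — 2 in total.

2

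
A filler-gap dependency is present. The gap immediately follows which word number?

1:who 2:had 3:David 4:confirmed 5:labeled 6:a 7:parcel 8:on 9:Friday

The displaced element is "who" (word 1).
It is linked across 1 clause boundary (Ø).
It functions as the subject of "labeled", so the gap sits immediately after word 4 ("confirmed").
Base order: David had confirmed who labeled a parcel on Friday.

4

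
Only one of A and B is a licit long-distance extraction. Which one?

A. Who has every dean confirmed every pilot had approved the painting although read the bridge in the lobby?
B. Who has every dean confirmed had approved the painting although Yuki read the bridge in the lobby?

In A, the wh-phrase is extracted from inside an adjunct island (introduced by "although"), which blocks movement.
In B, the extraction path crosses only that-complement boundaries, which are transparent.
So B is grammatical.

B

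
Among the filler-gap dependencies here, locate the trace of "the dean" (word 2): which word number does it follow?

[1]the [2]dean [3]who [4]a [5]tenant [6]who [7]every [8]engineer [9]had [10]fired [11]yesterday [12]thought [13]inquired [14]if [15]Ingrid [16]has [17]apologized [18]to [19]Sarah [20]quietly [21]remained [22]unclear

12

The displaced element is "the dean" (word 2).
It is linked across 1 clause boundary (Ø).
It functions as the subject of "inquired", so the gap sits immediately after word 12 ("thought").
Base order: A tenant who every engineer had fired yesterday thought that the dean inquired if Ingrid has apologized to Sarah quietly.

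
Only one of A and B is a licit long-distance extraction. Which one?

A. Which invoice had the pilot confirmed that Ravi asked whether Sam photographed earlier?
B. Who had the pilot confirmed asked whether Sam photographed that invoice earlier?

In A, the wh-phrase is extracted from inside a wh-island (introduced by "whether"), which blocks movement.
In B, the extraction path crosses only that-complement boundaries, which are transparent.
So B is grammatical.

B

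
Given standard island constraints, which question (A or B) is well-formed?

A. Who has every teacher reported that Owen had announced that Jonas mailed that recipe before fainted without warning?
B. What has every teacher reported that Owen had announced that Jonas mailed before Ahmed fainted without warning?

In A, the wh-phrase is extracted from inside an adjunct island (introduced by "before"), which blocks movement.
In B, the extraction path crosses only that-complement boundaries, which are transparent.
So B is grammatical.

B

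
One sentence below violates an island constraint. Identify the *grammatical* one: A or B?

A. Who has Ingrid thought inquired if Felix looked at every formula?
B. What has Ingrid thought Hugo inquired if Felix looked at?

A

In B, the wh-phrase is extracted from inside a wh-island (introduced by "if"), which blocks movement.
In A, the extraction path crosses only that-complement boundaries, which are transparent.
So A is grammatical.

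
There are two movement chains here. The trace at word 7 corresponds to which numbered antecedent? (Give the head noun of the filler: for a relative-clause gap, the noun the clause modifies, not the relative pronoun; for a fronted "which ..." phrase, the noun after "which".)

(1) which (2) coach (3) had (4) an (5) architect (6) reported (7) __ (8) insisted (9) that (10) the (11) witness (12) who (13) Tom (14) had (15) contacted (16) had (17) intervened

2

The marked gap is the subject of "insisted".
Its filler is the fronted wh-phrase "which coach", at word 2.
(The other dependency links word 11 to a gap after word 15.)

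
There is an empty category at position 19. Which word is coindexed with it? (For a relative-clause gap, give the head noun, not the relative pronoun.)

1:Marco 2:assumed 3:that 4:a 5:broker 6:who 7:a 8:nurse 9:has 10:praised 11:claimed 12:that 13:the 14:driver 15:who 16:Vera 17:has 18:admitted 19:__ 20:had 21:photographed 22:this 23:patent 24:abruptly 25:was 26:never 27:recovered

The gap at 19 is the subject of "photographed", inside a relative clause.
The relative pronoun is "who" (word 15); it is bound by the head noun immediately before it.
Its filler is the head noun "driver", at word 14.

14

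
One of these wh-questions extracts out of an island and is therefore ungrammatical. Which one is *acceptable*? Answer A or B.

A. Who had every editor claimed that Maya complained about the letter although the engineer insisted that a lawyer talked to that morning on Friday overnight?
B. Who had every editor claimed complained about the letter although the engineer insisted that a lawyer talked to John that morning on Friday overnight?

In A, the wh-phrase is extracted from inside an adjunct island (introduced by "although"), which blocks movement.
In B, the extraction path crosses only that-complement boundaries, which are transparent.
So B is grammatical.

B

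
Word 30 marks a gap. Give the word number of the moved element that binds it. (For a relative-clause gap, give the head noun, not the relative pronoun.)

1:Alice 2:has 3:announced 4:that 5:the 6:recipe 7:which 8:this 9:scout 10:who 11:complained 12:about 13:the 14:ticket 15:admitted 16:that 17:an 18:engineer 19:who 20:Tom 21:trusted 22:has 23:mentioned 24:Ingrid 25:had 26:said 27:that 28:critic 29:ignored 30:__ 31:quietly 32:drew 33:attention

6

The gap at 30 is the object of "ignored", inside a relative clause.
The relative pronoun is "which" (word 7); it is bound by the head noun immediately before it.
Its filler is the head noun "recipe", at word 6.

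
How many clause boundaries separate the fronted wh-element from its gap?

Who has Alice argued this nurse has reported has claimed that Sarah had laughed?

"who" is extracted from the subject of "claimed".
Boundaries crossed, outermost first: [Ø], [Ø] — 2 in total.

2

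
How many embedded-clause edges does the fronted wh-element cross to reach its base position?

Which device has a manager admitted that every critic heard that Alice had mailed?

2

"which device" is extracted from the object of "mailed".
Boundaries crossed, outermost first: [that], [that] — 2 in total.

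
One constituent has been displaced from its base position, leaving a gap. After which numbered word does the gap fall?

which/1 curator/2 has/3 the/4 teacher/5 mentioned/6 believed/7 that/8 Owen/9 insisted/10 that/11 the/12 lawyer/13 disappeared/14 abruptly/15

The displaced element is "which curator" (word 2).
It is linked across 1 clause boundary (Ø).
It functions as the subject of "believed", so the gap sits immediately after word 6 ("mentioned").
Base order: The teacher has mentioned that which curator believed that Owen insisted that the lawyer disappeared abruptly.

6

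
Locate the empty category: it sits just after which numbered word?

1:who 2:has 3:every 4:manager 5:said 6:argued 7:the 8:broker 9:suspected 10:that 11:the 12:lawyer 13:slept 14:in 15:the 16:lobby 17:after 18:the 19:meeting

The displaced element is "who" (word 1).
It is linked across 1 clause boundary (Ø).
It functions as the subject of "argued", so the gap sits immediately after word 5 ("said").
Base order: Every manager has said who argued the broker suspected that the lawyer slept in the lobby after the meeting.

5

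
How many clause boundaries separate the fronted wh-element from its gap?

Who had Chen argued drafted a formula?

1

"who" is extracted from the subject of "drafted".
Boundaries crossed, outermost first: [Ø] — 1 in total.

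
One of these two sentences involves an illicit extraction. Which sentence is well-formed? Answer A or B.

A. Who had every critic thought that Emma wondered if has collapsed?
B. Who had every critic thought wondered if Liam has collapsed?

B

In A, the wh-phrase is extracted from inside a wh-island (introduced by "if"), which blocks movement.
In B, the extraction path crosses only that-complement boundaries, which are transparent.
So B is grammatical.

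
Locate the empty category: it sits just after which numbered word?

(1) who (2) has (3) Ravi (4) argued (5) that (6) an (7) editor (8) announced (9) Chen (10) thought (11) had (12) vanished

10

The displaced element is "who" (word 1).
It is linked across 3 clause boundaries (that → Ø → Ø).
It functions as the subject of "vanished", so the gap sits immediately after word 10 ("thought").
Base order: Ravi has argued that an editor announced Chen thought that who had vanished.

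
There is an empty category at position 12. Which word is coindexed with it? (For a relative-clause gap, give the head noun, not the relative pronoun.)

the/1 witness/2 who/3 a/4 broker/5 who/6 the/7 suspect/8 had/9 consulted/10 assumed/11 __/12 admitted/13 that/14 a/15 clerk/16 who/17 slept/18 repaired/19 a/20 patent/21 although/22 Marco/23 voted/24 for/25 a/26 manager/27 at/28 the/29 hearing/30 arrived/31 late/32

The gap at 12 is the subject of "admitted", inside a relative clause.
The relative pronoun is "who" (word 3); it is bound by the head noun immediately before it.
Its filler is the head noun "witness", at word 2.

2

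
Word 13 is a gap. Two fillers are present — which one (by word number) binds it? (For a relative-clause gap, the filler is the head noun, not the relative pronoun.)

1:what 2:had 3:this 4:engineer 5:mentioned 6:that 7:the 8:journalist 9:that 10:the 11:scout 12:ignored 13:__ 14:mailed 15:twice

The marked gap is inside the relative clause, the direct object of "ignored".
Its filler is the head noun "journalist" (via "that"), at word 8.
(The other dependency links word 1 to a gap after word 14.)

8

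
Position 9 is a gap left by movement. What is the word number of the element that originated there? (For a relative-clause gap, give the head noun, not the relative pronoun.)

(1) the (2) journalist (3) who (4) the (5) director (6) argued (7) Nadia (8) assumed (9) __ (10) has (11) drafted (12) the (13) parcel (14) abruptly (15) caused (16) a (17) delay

The gap at 9 is the subject of "drafted", inside a relative clause.
The relative pronoun is "who" (word 3); it is bound by the head noun immediately before it.
Its filler is the head noun "journalist", at word 2.

2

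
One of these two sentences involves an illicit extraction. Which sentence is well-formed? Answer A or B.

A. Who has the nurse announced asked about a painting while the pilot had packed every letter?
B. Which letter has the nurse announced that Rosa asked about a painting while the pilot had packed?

In B, the wh-phrase is extracted from inside an adjunct island (introduced by "while"), which blocks movement.
In A, the extraction path crosses only that-complement boundaries, which are transparent.
So A is grammatical.

A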